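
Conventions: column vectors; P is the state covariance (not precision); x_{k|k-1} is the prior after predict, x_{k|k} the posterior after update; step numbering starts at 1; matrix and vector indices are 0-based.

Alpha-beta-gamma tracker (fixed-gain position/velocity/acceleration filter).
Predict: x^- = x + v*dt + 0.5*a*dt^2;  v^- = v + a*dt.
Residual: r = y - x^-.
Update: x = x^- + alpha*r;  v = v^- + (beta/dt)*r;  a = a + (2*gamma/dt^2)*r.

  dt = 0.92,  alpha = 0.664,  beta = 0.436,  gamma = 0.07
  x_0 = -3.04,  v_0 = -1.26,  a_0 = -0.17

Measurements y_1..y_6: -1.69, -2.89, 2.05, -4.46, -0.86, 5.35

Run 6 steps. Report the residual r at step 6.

step 1: x_pred=-4.2711  r=2.5811  x^+=-2.5573  v^+=-0.1932  a^+=0.2569
step 2: x_pred=-2.6262  r=-0.2638  x^+=-2.8014  v^+=-0.0818  a^+=0.2133
step 3: x_pred=-2.7863  r=4.8363  x^+=0.4250  v^+=2.4065  a^+=1.0133
step 4: x_pred=3.0678  r=-7.5278  x^+=-1.9307  v^+=-0.2288  a^+=-0.2319
step 5: x_pred=-2.2393  r=1.3793  x^+=-1.3235  v^+=0.2115  a^+=-0.0037
step 6: x_pred=-1.1304  r=6.4804  x^+=3.1726  v^+=3.2793  a^+=1.0682

resid = 6.4804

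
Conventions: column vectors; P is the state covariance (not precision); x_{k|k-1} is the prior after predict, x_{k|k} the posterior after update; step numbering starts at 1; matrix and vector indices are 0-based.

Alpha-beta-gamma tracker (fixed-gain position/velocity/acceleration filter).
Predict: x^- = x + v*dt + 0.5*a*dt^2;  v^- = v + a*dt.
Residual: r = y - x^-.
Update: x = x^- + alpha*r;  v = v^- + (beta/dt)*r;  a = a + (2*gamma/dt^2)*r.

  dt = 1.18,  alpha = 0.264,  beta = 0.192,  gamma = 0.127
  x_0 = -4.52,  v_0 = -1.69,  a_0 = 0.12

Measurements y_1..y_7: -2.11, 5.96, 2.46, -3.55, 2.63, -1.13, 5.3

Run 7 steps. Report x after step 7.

step 1: x_pred=-6.4307  r=4.3207  x^+=-5.2900  v^+=-0.8454  a^+=0.9082
step 2: x_pred=-5.6553  r=11.6153  x^+=-2.5888  v^+=2.1162  a^+=3.0270
step 3: x_pred=2.0157  r=0.4443  x^+=2.1330  v^+=5.7604  a^+=3.1081
step 4: x_pred=11.0941  r=-14.6441  x^+=7.2280  v^+=7.0451  a^+=0.4367
step 5: x_pred=15.8453  r=-13.2153  x^+=12.3565  v^+=5.4102  a^+=-1.9740
step 6: x_pred=17.3662  r=-18.4962  x^+=12.4832  v^+=0.0713  a^+=-5.3481
step 7: x_pred=8.8440  r=-3.5440  x^+=7.9084  v^+=-6.8161  a^+=-5.9946

x_post = 7.9084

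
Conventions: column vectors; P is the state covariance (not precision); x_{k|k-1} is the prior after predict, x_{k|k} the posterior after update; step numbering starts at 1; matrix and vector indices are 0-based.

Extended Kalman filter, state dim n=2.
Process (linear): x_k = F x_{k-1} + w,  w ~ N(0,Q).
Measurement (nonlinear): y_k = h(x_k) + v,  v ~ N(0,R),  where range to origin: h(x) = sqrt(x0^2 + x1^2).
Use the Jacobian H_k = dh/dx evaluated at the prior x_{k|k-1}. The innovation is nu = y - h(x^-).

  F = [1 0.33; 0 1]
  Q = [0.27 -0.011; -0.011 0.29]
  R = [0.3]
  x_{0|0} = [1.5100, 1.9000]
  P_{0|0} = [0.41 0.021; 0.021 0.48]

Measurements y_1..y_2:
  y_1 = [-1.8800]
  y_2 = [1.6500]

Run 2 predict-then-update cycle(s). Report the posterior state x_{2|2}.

x_post = [-0.9981, -0.9628]

step 1: x^-=[2.1370, 1.9000]  P^-=[0.7461 0.1684; 0.1684 0.7700]  H_jac=[0.7473 0.6645]  S=[1.2239]  K=[0.5470; 0.5209]  nu=[-4.7395]  x^+=[-0.4556, -0.5686]  P^+=[0.3799 -0.1803; -0.1803 0.4380]
step 2: x^-=[-0.6432, -0.5686]  P^-=[0.5786 -0.0468; -0.0468 0.7280]  H_jac=[-0.7492 -0.6623]  S=[0.8977]  K=[-0.4484; -0.4980]  nu=[0.7915]  x^+=[-0.9981, -0.9628]  P^+=[0.3981 -0.2473; -0.2473 0.5053]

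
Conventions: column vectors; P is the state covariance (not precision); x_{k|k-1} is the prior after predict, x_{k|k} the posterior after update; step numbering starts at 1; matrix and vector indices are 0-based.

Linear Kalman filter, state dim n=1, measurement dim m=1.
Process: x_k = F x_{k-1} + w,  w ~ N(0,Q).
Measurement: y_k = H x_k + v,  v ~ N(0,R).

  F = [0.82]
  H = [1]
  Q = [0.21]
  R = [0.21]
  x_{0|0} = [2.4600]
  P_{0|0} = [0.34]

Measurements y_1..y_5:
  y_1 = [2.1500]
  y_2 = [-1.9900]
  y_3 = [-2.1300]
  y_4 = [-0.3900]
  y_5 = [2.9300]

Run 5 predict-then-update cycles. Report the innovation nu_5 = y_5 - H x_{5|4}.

innov = [3.5109]

step 1: x^-=[2.0172]  P^-=[0.4386]  S=[0.6486]  K=[0.6762]  nu=[0.1328]  x^+=[2.1070]  P^+=[0.1420]
step 2: x^-=[1.7277]  P^-=[0.3055]  S=[0.5155]  K=[0.5926]  nu=[-3.7177]  x^+=[-0.4755]  P^+=[0.1244]
step 3: x^-=[-0.3899]  P^-=[0.2937]  S=[0.5037]  K=[0.5831]  nu=[-1.7401]  x^+=[-1.4045]  P^+=[0.1224]
step 4: x^-=[-1.1517]  P^-=[0.2923]  S=[0.5023]  K=[0.5819]  nu=[0.7617]  x^+=[-0.7084]  P^+=[0.1222]
step 5: x^-=[-0.5809]  P^-=[0.2922]  S=[0.5022]  K=[0.5818]  nu=[3.5109]  x^+=[1.4618]  P^+=[0.1222]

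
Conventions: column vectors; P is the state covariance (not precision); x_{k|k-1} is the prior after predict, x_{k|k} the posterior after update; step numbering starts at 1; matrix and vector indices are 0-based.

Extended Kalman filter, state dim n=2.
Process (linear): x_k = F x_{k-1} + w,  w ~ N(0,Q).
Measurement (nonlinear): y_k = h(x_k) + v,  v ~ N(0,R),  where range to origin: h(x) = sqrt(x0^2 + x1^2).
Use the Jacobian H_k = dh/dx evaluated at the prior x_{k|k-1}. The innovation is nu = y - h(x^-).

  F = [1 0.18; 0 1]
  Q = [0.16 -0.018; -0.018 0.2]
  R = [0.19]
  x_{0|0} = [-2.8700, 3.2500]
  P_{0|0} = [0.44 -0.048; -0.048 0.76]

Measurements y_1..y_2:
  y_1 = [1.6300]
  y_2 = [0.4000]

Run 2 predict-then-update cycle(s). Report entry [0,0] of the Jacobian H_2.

step 1: x^-=[-2.2850, 3.2500]  P^-=[0.6073 0.0708; 0.0708 0.9600]  H_jac=[-0.5752 0.8180]  S=[0.9667]  K=[-0.3014; 0.7702]  nu=[-2.3429]  x^+=[-1.5788, 1.4454]  P^+=[0.5195 0.2952; 0.2952 0.3865]
step 2: x^-=[-1.3186, 1.4454]  P^-=[0.7983 0.3468; 0.3468 0.5865]  H_jac=[-0.6740 0.7388]  S=[0.5273]  K=[-0.5344; 0.3784]  nu=[-1.5565]  x^+=[-0.4868, 0.8565]  P^+=[0.6477 0.4534; 0.4534 0.5110]

H_jac[0,0] = -0.6740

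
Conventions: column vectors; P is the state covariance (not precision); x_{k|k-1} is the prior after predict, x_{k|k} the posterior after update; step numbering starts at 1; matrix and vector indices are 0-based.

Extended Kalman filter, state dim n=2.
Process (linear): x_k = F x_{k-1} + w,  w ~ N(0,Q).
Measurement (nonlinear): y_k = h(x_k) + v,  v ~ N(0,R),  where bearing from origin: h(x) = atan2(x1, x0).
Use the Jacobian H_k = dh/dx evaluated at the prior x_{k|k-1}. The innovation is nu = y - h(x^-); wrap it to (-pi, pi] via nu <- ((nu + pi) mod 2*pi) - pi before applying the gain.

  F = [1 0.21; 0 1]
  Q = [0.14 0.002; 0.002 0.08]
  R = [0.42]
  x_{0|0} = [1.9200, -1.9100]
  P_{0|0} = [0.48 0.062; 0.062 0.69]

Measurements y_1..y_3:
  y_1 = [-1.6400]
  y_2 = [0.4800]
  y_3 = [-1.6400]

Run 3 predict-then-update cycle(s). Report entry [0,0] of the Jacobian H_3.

step 1: x^-=[1.5189, -1.9100]  P^-=[0.6765 0.2089; 0.2089 0.7700]  H_jac=[0.3207 0.2551]  S=[0.5739]  K=[0.4709; 0.4590]  nu=[-0.7410]  x^+=[1.1699, -2.2501]  P^+=[0.5492 0.0849; 0.0849 0.6491]
step 2: x^-=[0.6974, -2.2501]  P^-=[0.7535 0.2232; 0.2232 0.7291]  H_jac=[0.4055 0.1257]  S=[0.5781]  K=[0.5770; 0.3150]  nu=[1.7502]  x^+=[1.7072, -1.6988]  P^+=[0.5610 0.1181; 0.1181 0.6717]
step 3: x^-=[1.3505, -1.6988]  P^-=[0.7802 0.2612; 0.2612 0.7517]  H_jac=[0.3607 0.2867]  S=[0.6374]  K=[0.5591; 0.4860]  nu=[-0.7409]  x^+=[0.9363, -2.0589]  P^+=[0.5810 0.0880; 0.0880 0.6012]

H_jac[0,0] = 0.3607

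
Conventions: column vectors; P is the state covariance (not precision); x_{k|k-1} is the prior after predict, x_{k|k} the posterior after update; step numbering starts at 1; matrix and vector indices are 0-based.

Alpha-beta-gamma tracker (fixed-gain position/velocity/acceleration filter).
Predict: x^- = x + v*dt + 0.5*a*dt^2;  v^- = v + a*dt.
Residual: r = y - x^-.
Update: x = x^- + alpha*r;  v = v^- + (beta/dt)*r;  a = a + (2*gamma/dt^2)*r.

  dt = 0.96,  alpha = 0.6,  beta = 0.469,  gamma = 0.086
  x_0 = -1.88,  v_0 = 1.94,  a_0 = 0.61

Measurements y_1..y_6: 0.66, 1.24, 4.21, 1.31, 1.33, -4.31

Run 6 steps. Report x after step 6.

x_post = -2.6001

step 1: x_pred=0.2635  r=0.3965  x^+=0.5014  v^+=2.7193  a^+=0.6840
step 2: x_pred=3.4271  r=-2.1871  x^+=2.1148  v^+=2.3075  a^+=0.2758
step 3: x_pred=4.4571  r=-0.2471  x^+=4.3088  v^+=2.4515  a^+=0.2297
step 4: x_pred=6.7681  r=-5.4581  x^+=3.4933  v^+=0.0055  a^+=-0.7890
step 5: x_pred=3.1350  r=-1.8050  x^+=2.0520  v^+=-1.6337  a^+=-1.1258
step 6: x_pred=-0.0352  r=-4.2748  x^+=-2.6001  v^+=-4.8030  a^+=-1.9237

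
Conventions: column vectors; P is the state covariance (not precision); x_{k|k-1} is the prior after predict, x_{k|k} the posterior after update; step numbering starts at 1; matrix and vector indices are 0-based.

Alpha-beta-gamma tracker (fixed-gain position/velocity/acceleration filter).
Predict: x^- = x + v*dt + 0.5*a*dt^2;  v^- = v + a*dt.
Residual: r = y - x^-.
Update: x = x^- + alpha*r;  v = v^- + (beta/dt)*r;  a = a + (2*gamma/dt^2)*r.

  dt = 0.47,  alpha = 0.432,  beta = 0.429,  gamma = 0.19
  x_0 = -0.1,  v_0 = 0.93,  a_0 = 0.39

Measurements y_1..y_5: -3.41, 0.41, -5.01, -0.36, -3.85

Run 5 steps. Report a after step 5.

step 1: x_pred=0.3802  r=-3.7902  x^+=-1.2572  v^+=-2.3462  a^+=-6.1300
step 2: x_pred=-3.0370  r=3.4470  x^+=-1.5479  v^+=-2.0811  a^+=-0.2004
step 3: x_pred=-2.5481  r=-2.4619  x^+=-3.6116  v^+=-4.4224  a^+=-4.4354
step 4: x_pred=-6.1801  r=5.8201  x^+=-3.6658  v^+=-1.1947  a^+=5.5764
step 5: x_pred=-3.6114  r=-0.2386  x^+=-3.7145  v^+=1.2084  a^+=5.1659

a_post = 5.1659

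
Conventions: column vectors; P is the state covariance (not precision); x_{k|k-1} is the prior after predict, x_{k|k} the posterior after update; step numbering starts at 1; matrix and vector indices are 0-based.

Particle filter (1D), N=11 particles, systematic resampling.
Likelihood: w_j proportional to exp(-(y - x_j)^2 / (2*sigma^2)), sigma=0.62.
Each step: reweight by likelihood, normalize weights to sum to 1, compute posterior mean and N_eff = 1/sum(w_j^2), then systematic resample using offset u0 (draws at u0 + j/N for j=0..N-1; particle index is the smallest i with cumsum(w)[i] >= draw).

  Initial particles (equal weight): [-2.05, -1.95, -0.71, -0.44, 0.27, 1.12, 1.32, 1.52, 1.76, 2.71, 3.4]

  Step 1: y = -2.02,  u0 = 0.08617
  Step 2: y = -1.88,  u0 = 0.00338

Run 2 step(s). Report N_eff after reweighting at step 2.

N_eff = 10.1310

step 1: w=[0.4668, 0.4644, 0.0501, 0.0182, 0.0005, 0.0000, 0.0000, 0.0000, 0.0000, 0.0000, 0.0000]  mean=-1.9059  Neff=2.2915  idx=[0, 0, 0, 0, 0, 1, 1, 1, 1, 1, 3]
step 2: w=[0.0978, 0.0978, 0.0978, 0.0978, 0.0978, 0.1009, 0.1009, 0.1009, 0.1009, 0.1009, 0.0068]  mean=-1.9886  Neff=10.1310  idx=[0, 0, 1, 2, 3, 4, 5, 6, 7, 8, 9]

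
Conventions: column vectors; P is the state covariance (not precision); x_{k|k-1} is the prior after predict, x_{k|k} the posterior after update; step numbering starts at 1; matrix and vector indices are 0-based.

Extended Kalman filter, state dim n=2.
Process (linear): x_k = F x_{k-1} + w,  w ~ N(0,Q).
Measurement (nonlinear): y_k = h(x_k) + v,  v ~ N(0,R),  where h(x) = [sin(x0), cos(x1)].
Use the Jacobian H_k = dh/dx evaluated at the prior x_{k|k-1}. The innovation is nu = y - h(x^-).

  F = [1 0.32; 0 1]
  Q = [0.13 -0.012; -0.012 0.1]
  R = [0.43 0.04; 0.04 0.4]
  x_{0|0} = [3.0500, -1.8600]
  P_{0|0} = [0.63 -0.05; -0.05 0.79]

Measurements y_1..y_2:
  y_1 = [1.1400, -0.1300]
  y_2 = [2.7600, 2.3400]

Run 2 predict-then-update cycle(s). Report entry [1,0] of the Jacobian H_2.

step 1: x^-=[2.4548, -1.8600]  P^-=[0.8089 0.1908; 0.1908 0.8900]  H_jac=[-0.7733 0.0000; 0.0000 0.9585]  S=[0.9137 -0.1014; -0.1014 1.2176]  K=[-0.6742 0.0940; -0.0845 0.6935]  nu=[0.5059, 0.1552]  x^+=[2.1283, -1.7951]  P^+=[0.3700 0.0111; 0.0111 0.2859]
step 2: x^-=[1.5539, -1.7951]  P^-=[0.5364 0.0906; 0.0906 0.3859]  H_jac=[0.0169 0.0000; 0.0000 0.9749]  S=[0.4302 0.0415; 0.0415 0.7668]  K=[0.0100 0.1147; -0.0440 0.4930]  nu=[1.7601, 2.5624]  x^+=[1.8653, -0.6092]  P^+=[0.5262 0.0475; 0.0475 0.2005]

H_jac[1,0] = 0.0000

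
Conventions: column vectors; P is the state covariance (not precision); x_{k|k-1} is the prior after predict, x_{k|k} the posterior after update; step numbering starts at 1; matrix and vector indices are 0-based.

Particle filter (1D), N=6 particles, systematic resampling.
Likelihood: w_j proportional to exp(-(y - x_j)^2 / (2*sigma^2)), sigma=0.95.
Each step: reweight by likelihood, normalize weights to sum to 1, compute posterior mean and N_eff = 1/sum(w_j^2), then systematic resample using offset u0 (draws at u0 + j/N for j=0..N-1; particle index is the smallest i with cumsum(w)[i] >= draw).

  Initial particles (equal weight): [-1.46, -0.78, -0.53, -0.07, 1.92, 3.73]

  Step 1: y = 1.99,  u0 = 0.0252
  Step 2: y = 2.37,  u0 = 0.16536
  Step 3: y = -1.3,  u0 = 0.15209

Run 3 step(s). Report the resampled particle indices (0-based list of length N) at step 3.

resampled_idx = [0, 1, 2, 3, 4, 5]

step 1: w=[0.0010, 0.0108, 0.0224, 0.0719, 0.7528, 0.1411]  mean=1.9448  Neff=1.6879  idx=[2, 4, 4, 4, 4, 4]
step 2: w=[0.0021, 0.1996, 0.1996, 0.1996, 0.1996, 0.1996]  mean=1.9148  Neff=5.0211  idx=[1, 2, 3, 4, 5, 5]
step 3: w=[0.1667, 0.1667, 0.1667, 0.1667, 0.1667, 0.1667]  mean=1.9200  Neff=6.0000  idx=[0, 1, 2, 3, 4, 5]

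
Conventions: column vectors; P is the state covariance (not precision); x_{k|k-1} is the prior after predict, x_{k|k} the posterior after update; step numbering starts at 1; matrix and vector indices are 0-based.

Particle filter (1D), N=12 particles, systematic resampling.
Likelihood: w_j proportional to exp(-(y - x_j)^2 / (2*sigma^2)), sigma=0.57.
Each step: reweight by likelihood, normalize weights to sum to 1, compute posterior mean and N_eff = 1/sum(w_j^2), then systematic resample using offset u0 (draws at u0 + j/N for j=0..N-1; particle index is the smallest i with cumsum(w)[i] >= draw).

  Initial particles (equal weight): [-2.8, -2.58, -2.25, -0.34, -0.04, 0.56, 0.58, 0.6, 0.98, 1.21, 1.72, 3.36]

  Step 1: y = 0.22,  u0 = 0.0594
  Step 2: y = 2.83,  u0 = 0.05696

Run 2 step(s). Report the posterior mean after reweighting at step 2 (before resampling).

step 1: w=[0.0000, 0.0000, 0.0000, 0.1330, 0.1943, 0.1804, 0.1766, 0.1726, 0.0886, 0.0477, 0.0068, 0.0000]  mean=0.4102  Neff=6.2839  idx=[3, 4, 4, 4, 5, 5, 6, 6, 7, 7, 8, 9]
step 2: w=[0.0000, 0.0001, 0.0001, 0.0001, 0.0142, 0.0142, 0.0164, 0.0164, 0.0188, 0.0188, 0.2040, 0.6969]  mean=1.1006  Neff=1.8907  idx=[7, 10, 10, 11, 11, 11, 11, 11, 11, 11, 11, 11]

post_mean = 1.1006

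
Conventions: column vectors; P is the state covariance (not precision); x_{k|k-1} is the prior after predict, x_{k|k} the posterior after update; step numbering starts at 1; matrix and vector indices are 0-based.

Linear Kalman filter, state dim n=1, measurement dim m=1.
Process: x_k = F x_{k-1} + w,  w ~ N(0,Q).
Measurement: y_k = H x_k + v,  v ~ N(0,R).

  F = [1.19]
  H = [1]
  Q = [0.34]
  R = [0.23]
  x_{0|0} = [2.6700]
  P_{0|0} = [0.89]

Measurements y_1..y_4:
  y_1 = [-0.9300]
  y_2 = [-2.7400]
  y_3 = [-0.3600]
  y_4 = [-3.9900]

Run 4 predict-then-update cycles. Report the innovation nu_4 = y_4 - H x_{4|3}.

step 1: x^-=[3.1773]  P^-=[1.6003]  S=[1.8303]  K=[0.8743]  nu=[-4.1073]  x^+=[-0.4139]  P^+=[0.2011]
step 2: x^-=[-0.4925]  P^-=[0.6248]  S=[0.8548]  K=[0.7309]  nu=[-2.2475]  x^+=[-2.1353]  P^+=[0.1681]
step 3: x^-=[-2.5410]  P^-=[0.5781]  S=[0.8081]  K=[0.7154]  nu=[2.1810]  x^+=[-0.9808]  P^+=[0.1645]
step 4: x^-=[-1.1671]  P^-=[0.5730]  S=[0.8030]  K=[0.7136]  nu=[-2.8229]  x^+=[-3.1814]  P^+=[0.1641]

innov = [-2.8229]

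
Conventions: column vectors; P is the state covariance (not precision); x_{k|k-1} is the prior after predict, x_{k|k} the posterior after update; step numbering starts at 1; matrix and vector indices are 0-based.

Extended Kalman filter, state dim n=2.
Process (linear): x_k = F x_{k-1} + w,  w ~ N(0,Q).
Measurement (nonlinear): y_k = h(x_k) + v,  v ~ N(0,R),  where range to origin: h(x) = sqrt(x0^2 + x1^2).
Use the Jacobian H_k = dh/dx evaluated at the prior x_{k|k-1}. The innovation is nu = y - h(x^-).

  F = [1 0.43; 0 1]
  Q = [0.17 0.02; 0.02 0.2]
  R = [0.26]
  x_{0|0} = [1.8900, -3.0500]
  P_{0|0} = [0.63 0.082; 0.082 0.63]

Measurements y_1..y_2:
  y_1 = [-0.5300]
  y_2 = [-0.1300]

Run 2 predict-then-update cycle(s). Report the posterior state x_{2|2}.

x_post = [0.0189, -0.4655]

step 1: x^-=[0.5785, -3.0500]  P^-=[0.9870 0.3729; 0.3729 0.8300]  H_jac=[0.1863 -0.9825]  S=[0.9589]  K=[-0.1903; -0.7779]  nu=[-3.6344]  x^+=[1.2700, -0.2227]  P^+=[0.9523 0.2310; 0.2310 0.2497]
step 2: x^-=[1.1742, -0.2227]  P^-=[1.3671 0.3583; 0.3583 0.4497]  H_jac=[0.9825 -0.1863]  S=[1.4641]  K=[0.8718; 0.1832]  nu=[-1.3251]  x^+=[0.0189, -0.4655]  P^+=[0.2543 0.1244; 0.1244 0.4005]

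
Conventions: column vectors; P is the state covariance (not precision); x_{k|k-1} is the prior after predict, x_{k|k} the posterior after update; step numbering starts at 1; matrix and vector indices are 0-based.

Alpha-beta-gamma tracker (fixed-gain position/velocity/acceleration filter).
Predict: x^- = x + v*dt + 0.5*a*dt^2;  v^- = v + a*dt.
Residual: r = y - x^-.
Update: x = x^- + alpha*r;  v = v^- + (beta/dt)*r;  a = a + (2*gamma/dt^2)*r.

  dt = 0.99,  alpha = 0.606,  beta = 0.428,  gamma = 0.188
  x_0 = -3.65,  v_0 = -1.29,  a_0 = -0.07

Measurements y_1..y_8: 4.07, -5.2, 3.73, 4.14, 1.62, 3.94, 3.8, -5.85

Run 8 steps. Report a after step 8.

a_post = -3.5311

step 1: x_pred=-4.9614  r=9.0314  x^+=0.5116  v^+=2.5452  a^+=3.3948
step 2: x_pred=4.6950  r=-9.8950  x^+=-1.3014  v^+=1.6282  a^+=-0.4013
step 3: x_pred=0.1139  r=3.6161  x^+=2.3052  v^+=2.7942  a^+=0.9860
step 4: x_pred=5.5547  r=-1.4147  x^+=4.6974  v^+=3.1588  a^+=0.4433
step 5: x_pred=8.0418  r=-6.4218  x^+=4.1502  v^+=0.8213  a^+=-2.0204
step 6: x_pred=3.9732  r=-0.0332  x^+=3.9531  v^+=-1.1932  a^+=-2.0331
step 7: x_pred=1.7755  r=2.0245  x^+=3.0023  v^+=-2.3307  a^+=-1.2564
step 8: x_pred=0.0792  r=-5.9292  x^+=-3.5139  v^+=-6.1379  a^+=-3.5311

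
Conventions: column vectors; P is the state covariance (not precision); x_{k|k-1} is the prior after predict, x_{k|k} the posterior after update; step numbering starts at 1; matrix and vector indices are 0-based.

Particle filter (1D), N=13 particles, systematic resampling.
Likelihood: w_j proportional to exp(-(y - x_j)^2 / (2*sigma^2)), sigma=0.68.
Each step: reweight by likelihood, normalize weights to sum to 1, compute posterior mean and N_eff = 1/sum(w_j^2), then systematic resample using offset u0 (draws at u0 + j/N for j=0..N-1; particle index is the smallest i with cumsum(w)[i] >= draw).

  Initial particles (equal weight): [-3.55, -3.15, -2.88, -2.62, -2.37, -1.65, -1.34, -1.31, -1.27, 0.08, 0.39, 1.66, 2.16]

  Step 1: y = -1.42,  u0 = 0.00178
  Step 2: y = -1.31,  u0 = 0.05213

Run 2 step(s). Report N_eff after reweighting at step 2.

N_eff = 11.5441

step 1: w=[0.0016, 0.0083, 0.0210, 0.0444, 0.0793, 0.1988, 0.2090, 0.2077, 0.2054, 0.0185, 0.0061, 0.0000, 0.0000]  mean=-1.5334  Neff=5.6278  idx=[1, 4, 5, 5, 5, 6, 6, 6, 7, 7, 8, 8, 8]
step 2: w=[0.0023, 0.0271, 0.0805, 0.0805, 0.0805, 0.0911, 0.0911, 0.0911, 0.0912, 0.0912, 0.0911, 0.0911, 0.0911]  mean=-1.4224  Neff=11.5441  idx=[2, 3, 4, 5, 5, 6, 7, 8, 9, 10, 11, 11, 12]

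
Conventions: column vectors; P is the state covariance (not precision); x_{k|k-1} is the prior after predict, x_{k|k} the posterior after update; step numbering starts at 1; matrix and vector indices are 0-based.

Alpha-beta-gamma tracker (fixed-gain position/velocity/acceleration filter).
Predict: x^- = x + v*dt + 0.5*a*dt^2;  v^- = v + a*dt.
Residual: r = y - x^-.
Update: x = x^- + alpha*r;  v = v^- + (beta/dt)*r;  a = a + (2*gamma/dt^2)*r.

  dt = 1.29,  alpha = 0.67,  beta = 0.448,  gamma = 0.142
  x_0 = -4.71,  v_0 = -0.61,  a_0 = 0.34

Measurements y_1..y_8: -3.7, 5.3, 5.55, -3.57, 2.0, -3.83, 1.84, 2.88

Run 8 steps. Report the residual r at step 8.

resid = 9.1876

step 1: x_pred=-5.2140  r=1.5140  x^+=-4.1996  v^+=0.3544  a^+=0.5984
step 2: x_pred=-3.2446  r=8.5446  x^+=2.4803  v^+=4.0937  a^+=2.0566
step 3: x_pred=9.4724  r=-3.9224  x^+=6.8444  v^+=5.3846  a^+=1.3872
step 4: x_pred=14.9447  r=-18.5147  x^+=2.5399  v^+=0.7442  a^+=-1.7726
step 5: x_pred=2.0250  r=-0.0250  x^+=2.0082  v^+=-1.5511  a^+=-1.7768
step 6: x_pred=-1.4711  r=-2.3589  x^+=-3.0516  v^+=-4.6624  a^+=-2.1794
step 7: x_pred=-10.8795  r=12.7195  x^+=-2.3574  v^+=-3.0565  a^+=-0.0087
step 8: x_pred=-6.3076  r=9.1876  x^+=-0.1519  v^+=0.1230  a^+=1.5593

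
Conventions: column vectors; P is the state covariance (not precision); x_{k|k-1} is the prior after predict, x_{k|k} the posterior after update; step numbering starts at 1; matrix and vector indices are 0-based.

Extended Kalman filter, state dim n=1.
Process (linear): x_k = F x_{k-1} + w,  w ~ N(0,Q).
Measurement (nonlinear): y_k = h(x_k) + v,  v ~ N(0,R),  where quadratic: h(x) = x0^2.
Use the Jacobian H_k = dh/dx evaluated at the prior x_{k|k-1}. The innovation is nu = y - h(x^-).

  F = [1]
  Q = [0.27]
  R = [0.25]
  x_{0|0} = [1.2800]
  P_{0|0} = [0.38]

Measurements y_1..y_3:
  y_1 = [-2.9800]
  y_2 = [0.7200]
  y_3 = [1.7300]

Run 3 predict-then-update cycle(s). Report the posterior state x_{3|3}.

x_post = [-1.3774]

step 1: x^-=[1.2800]  P^-=[0.6500]  H_jac=[2.5600]  S=[4.5098]  K=[0.3690]  nu=[-4.6184]  x^+=[-0.4241]  P^+=[0.0360]
step 2: x^-=[-0.4241]  P^-=[0.3060]  H_jac=[-0.8481]  S=[0.4701]  K=[-0.5521]  nu=[0.5402]  x^+=[-0.7223]  P^+=[0.1627]
step 3: x^-=[-0.7223]  P^-=[0.4327]  H_jac=[-1.4446]  S=[1.1530]  K=[-0.5422]  nu=[1.2083]  x^+=[-1.3774]  P^+=[0.0938]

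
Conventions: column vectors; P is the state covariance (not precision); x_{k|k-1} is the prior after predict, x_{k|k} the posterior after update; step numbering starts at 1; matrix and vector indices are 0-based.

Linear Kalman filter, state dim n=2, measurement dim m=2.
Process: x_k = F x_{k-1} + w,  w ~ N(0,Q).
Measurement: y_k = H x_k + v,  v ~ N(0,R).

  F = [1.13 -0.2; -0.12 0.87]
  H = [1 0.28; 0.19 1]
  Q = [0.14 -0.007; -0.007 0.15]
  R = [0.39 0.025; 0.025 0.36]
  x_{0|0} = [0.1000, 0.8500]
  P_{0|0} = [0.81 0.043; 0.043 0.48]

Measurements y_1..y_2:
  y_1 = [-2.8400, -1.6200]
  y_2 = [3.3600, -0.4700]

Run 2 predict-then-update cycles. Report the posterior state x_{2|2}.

step 1: x^-=[-0.0570, 0.7275]  P^-=[1.1741 -0.1571; -0.1571 0.5160]  S=[1.5166 0.2271; 0.2271 0.8587]  K=[0.7639 -0.1252; -0.0969 0.5918]  nu=[-2.9867, -2.3367]  x^+=[-2.0460, -0.3658]  P^+=[0.3190 -0.0866; -0.0866 0.2271]
step 2: x^-=[-2.2389, -0.0728]  P^-=[0.5956 -0.1770; -0.1770 0.3445]  S=[0.9135 0.0482; 0.0482 0.6588]  K=[0.6052 -0.1412; -0.1135 0.4803]  nu=[5.6192, 0.0281]  x^+=[1.1580, -0.6970]  P^+=[0.2561 -0.0844; -0.0844 0.1861]

x_post = [1.1580, -0.6970]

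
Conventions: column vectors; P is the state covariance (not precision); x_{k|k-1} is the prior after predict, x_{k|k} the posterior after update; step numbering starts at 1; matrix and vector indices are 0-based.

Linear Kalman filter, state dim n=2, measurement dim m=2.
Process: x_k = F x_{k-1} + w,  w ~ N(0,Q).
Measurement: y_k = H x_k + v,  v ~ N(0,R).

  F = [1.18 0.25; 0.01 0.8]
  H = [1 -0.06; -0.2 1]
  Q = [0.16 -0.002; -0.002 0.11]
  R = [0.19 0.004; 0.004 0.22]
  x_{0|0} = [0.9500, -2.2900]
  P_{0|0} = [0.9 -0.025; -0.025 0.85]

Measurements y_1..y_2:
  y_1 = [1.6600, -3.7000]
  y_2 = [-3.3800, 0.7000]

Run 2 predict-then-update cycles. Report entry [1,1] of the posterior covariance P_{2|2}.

step 1: x^-=[0.5485, -1.8225]  P^-=[1.4515 0.1550; 0.1550 0.6537]  S=[1.6253 -0.1687; -0.1687 0.8698]  K=[0.8891 0.0168; 0.1485 0.7447]  nu=[1.0021, -1.7678]  x^+=[1.4097, -2.9902]  P^+=[0.1715 0.0416; 0.0416 0.1728]
step 2: x^-=[0.9159, -2.3781]  P^-=[0.4341 0.0739; 0.0739 0.2212]  S=[0.6160 -0.0213; -0.0213 0.4290]  K=[0.6976 0.0045; 0.1153 0.4869]  nu=[-4.4386, 3.2613]  x^+=[-2.1658, -1.3017]  P^+=[0.1344 0.0307; 0.0307 0.1137]

P_post[1,1] = 0.1137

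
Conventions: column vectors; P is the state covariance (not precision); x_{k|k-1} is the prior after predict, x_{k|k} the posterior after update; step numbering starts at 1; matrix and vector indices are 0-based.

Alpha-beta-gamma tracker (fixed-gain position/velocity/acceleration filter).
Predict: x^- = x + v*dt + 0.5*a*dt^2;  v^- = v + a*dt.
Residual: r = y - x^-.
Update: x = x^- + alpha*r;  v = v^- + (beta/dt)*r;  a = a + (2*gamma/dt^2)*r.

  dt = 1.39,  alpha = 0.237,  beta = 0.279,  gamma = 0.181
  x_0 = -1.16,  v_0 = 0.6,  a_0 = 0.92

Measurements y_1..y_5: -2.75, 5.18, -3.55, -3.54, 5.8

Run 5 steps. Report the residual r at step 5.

resid = 7.2548

step 1: x_pred=0.5628  r=-3.3128  x^+=-0.2224  v^+=1.2139  a^+=0.2993
step 2: x_pred=1.7541  r=3.4259  x^+=2.5660  v^+=2.3176  a^+=0.9412
step 3: x_pred=6.6967  r=-10.2467  x^+=4.2682  v^+=1.5691  a^+=-0.9786
step 4: x_pred=5.5039  r=-9.0439  x^+=3.3605  v^+=-1.6064  a^+=-2.6731
step 5: x_pred=-1.4548  r=7.2548  x^+=0.2646  v^+=-3.8659  a^+=-1.3138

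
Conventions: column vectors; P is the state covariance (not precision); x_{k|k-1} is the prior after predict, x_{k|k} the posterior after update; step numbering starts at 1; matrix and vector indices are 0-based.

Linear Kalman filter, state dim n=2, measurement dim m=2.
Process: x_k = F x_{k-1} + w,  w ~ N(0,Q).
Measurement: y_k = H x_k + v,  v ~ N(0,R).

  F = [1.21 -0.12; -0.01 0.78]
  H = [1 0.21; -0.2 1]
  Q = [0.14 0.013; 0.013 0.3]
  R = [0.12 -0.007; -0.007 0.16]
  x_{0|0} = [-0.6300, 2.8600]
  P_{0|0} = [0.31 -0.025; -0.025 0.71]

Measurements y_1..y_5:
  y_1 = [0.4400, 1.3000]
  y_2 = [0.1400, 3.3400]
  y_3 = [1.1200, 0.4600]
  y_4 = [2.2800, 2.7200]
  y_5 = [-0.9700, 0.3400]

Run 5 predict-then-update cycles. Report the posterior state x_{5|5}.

step 1: x^-=[-1.1055, 2.2371]  P^-=[0.6114 -0.0808; -0.0808 0.7324]  S=[0.7297 -0.0529; -0.0529 0.9492]  K=[0.8023 -0.1693; 0.1578 0.7974]  nu=[1.0757, -1.1582]  x^+=[-0.0464, 1.4833]  P^+=[0.1001 -0.0127; -0.0127 0.1239]
step 2: x^-=[-0.2342, 1.1574]  P^-=[0.2921 -0.0118; -0.0118 0.3756]  S=[0.4237 0.0022; 0.0022 0.5520]  K=[0.6842 -0.1299; 0.1548 0.6841]  nu=[0.1311, 2.1357]  x^+=[-0.4218, 2.6388]  P^+=[0.0848 -0.0086; -0.0086 0.1067]
step 3: x^-=[-0.8271, 2.0625]  P^-=[0.2682 -0.0061; -0.0061 0.3650]  S=[0.4017 0.0101; 0.0101 0.5382]  K=[0.6676 -0.1236; 0.1584 0.6775]  nu=[1.5140, -1.7679]  x^+=[0.4022, 1.1046]  P^+=[0.0826 -0.0079; -0.0079 0.1057]
step 4: x^-=[0.3541, 0.8575]  P^-=[0.2648 -0.0054; -0.0054 0.3644]  S=[0.3986 0.0114; 0.0114 0.5372]  K=[0.6650 -0.1227; 0.1591 0.6771]  nu=[1.7459, 1.9333]  x^+=[1.2777, 2.4442]  P^+=[0.0823 -0.0078; -0.0078 0.1056]
step 5: x^-=[1.2528, 1.8937]  P^-=[0.2643 -0.0053; -0.0053 0.3644]  S=[0.3981 0.0116; 0.0116 0.5371]  K=[0.6646 -0.1226; 0.1592 0.6770]  nu=[-2.6204, -1.3032]  x^+=[-0.3290, 0.5943]  P^+=[0.0823 -0.0078; -0.0078 0.1056]

x_post = [-0.3290, 0.5943]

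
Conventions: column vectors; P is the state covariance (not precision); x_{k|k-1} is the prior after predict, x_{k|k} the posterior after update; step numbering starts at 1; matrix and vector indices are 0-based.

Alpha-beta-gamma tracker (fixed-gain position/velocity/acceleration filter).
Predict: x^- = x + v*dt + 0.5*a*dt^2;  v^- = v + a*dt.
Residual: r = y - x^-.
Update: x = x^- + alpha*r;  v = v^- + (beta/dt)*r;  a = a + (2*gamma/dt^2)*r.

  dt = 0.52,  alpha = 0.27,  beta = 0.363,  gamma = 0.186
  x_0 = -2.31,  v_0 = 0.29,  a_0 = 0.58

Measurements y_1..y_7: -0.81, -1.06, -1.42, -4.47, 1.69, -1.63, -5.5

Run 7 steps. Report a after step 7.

a_post = 0.2566

step 1: x_pred=-2.0808  r=1.2708  x^+=-1.7377  v^+=1.4787  a^+=2.3283
step 2: x_pred=-0.6540  r=-0.4060  x^+=-0.7636  v^+=2.4060  a^+=1.7697
step 3: x_pred=0.7268  r=-2.1468  x^+=0.1471  v^+=1.8276  a^+=-1.1837
step 4: x_pred=0.9374  r=-5.4074  x^+=-0.5226  v^+=-2.5628  a^+=-8.6230
step 5: x_pred=-3.0210  r=4.7110  x^+=-1.7491  v^+=-3.7580  a^+=-2.1418
step 6: x_pred=-3.9928  r=2.3628  x^+=-3.3548  v^+=-3.2224  a^+=1.1088
step 7: x_pred=-4.8806  r=-0.6194  x^+=-5.0478  v^+=-3.0782  a^+=0.2566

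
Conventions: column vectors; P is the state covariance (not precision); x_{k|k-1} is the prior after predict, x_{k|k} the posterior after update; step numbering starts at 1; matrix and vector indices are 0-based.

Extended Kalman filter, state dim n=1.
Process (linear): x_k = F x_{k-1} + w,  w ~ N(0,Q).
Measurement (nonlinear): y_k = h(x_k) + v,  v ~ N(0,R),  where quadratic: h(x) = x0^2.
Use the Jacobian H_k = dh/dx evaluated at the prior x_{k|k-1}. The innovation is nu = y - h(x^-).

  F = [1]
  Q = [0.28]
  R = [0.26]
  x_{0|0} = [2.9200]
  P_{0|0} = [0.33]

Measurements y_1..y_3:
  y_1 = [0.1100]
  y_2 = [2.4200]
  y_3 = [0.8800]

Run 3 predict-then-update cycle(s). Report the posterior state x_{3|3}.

x_post = [1.0991]

step 1: x^-=[2.9200]  P^-=[0.6100]  H_jac=[5.8400]  S=[21.0644]  K=[0.1691]  nu=[-8.4164]  x^+=[1.4966]  P^+=[0.0075]
step 2: x^-=[1.4966]  P^-=[0.2875]  H_jac=[2.9932]  S=[2.8361]  K=[0.3035]  nu=[0.1801]  x^+=[1.5513]  P^+=[0.0264]
step 3: x^-=[1.5513]  P^-=[0.3064]  H_jac=[3.1026]  S=[3.2090]  K=[0.2962]  nu=[-1.5265]  x^+=[1.0991]  P^+=[0.0248]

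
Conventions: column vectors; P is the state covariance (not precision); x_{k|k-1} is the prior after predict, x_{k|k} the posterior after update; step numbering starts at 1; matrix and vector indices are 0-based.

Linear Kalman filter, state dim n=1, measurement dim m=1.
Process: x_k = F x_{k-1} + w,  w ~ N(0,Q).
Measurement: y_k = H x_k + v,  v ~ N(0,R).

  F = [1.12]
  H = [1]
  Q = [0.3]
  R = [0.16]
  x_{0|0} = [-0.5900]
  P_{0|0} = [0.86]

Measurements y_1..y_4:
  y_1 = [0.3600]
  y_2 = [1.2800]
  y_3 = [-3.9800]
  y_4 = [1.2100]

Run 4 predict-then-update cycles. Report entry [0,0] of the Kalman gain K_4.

K[0,0] = 0.7369

step 1: x^-=[-0.6608]  P^-=[1.3788]  S=[1.5388]  K=[0.8960]  nu=[1.0208]  x^+=[0.2539]  P^+=[0.1434]
step 2: x^-=[0.2843]  P^-=[0.4798]  S=[0.6398]  K=[0.7499]  nu=[0.9957]  x^+=[1.0310]  P^+=[0.1200]
step 3: x^-=[1.1547]  P^-=[0.4505]  S=[0.6105]  K=[0.7379]  nu=[-5.1347]  x^+=[-2.6343]  P^+=[0.1181]
step 4: x^-=[-2.9504]  P^-=[0.4481]  S=[0.6081]  K=[0.7369]  nu=[4.1604]  x^+=[0.1153]  P^+=[0.1179]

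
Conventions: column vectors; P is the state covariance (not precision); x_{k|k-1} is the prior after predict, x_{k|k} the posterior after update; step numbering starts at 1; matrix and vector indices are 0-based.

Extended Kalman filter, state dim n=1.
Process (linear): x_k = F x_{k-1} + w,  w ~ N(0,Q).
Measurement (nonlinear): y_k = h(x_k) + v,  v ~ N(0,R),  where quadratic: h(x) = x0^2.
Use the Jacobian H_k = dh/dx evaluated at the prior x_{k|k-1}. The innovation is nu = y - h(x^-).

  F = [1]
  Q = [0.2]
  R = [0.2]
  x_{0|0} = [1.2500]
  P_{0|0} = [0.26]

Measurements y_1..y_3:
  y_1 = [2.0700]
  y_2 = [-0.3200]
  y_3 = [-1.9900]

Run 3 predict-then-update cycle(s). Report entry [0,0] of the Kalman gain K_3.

K[0,0] = 0.4924

step 1: x^-=[1.2500]  P^-=[0.4600]  H_jac=[2.5000]  S=[3.0750]  K=[0.3740]  nu=[0.5075]  x^+=[1.4398]  P^+=[0.0299]
step 2: x^-=[1.4398]  P^-=[0.2299]  H_jac=[2.8796]  S=[2.1065]  K=[0.3143]  nu=[-2.3930]  x^+=[0.6877]  P^+=[0.0218]
step 3: x^-=[0.6877]  P^-=[0.2218]  H_jac=[1.3753]  S=[0.6196]  K=[0.4924]  nu=[-2.4629]  x^+=[-0.5250]  P^+=[0.0716]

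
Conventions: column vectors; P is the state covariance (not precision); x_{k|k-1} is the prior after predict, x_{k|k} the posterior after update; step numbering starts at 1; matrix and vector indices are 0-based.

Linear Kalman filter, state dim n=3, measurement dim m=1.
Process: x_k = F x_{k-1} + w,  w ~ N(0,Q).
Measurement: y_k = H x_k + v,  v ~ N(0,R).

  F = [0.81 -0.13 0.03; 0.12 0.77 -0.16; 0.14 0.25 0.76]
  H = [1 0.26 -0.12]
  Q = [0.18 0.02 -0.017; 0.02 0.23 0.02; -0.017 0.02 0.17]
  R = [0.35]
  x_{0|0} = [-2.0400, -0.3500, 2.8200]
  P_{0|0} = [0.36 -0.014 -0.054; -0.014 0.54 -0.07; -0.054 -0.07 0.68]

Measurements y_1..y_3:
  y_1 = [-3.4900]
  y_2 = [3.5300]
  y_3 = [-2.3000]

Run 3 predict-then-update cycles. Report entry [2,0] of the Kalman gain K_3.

K[2,0] = -0.0771

step 1: x^-=[-1.5223, -0.9655, 1.7701]  P^-=[0.4268 -0.0071 -0.0079; -0.0071 0.5895 0.0035; -0.0079 0.0035 0.5645]  S=[0.8228]  K=[0.5177; 0.1771; -0.0908]  nu=[-1.5043]  x^+=[-2.3010, -1.2320, 1.9067]  P^+=[0.2063 -0.0826 0.0308; -0.0826 0.5637 0.0167; 0.0308 0.0167 0.5577]
step 2: x^-=[-1.6464, -1.5298, 0.8190]  P^-=[0.3442 -0.0724 0.0031; -0.0724 0.5609 0.0640; 0.0031 0.0640 0.5385]  S=[0.6974]  K=[0.4659; 0.0943; -0.0643]  nu=[5.6725]  x^+=[0.9965, -0.9950, 0.4543]  P^+=[0.1927 -0.1030 0.0240; -0.1030 0.5547 0.0683; 0.0240 0.0683 0.5357]
step 3: x^-=[0.9502, -0.7192, 0.2360]  P^-=[0.3387 -0.0820 -0.0113; -0.0820 0.5386 0.0895; -0.0113 0.0895 0.5417]  S=[0.6873]  K=[0.4636; 0.0687; -0.0771]  nu=[-3.0349]  x^+=[-0.4569, -0.9278, 0.4700]  P^+=[0.1909 -0.1039 0.0133; -0.1039 0.5353 0.0932; 0.0133 0.0932 0.5376]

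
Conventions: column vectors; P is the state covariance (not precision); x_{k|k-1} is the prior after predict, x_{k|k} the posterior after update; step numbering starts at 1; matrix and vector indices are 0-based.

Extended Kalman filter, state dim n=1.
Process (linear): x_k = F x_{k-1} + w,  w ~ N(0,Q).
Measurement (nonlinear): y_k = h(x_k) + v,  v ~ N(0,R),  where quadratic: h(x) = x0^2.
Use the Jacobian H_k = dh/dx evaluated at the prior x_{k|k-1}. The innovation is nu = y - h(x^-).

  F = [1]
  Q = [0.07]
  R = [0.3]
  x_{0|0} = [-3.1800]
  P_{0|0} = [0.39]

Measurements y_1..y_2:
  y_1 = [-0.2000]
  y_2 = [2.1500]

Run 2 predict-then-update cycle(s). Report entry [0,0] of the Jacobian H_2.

step 1: x^-=[-3.1800]  P^-=[0.4600]  H_jac=[-6.3600]  S=[18.9068]  K=[-0.1547]  nu=[-10.3124]  x^+=[-1.5843]  P^+=[0.0073]
step 2: x^-=[-1.5843]  P^-=[0.0773]  H_jac=[-3.1686]  S=[1.0761]  K=[-0.2276]  nu=[-0.3599]  x^+=[-1.5024]  P^+=[0.0216]

H_jac[0,0] = -3.1686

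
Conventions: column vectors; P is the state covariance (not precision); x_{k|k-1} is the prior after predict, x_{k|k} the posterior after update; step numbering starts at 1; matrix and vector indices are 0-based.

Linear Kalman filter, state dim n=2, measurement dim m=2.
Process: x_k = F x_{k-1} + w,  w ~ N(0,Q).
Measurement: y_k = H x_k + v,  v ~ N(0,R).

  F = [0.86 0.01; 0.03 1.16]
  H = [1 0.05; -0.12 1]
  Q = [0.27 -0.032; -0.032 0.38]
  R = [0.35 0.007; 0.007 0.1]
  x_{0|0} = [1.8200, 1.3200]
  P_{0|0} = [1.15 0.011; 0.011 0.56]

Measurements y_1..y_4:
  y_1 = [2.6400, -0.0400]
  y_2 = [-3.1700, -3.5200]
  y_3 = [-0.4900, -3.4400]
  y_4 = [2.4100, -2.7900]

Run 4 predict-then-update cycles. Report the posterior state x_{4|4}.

step 1: x^-=[1.5784, 1.5858]  P^-=[1.1208 0.0151; 0.0151 1.1353]  S=[1.4751 -0.0557; -0.0557 1.2478]  K=[0.7580 -0.0618; 0.0832 0.9121]  nu=[0.9823, -1.4364]  x^+=[2.4118, 0.3574]  P^+=[0.2633 0.0307; 0.0307 0.0955]
step 2: x^-=[2.0777, 0.4869]  P^-=[0.4653 0.0066; 0.0066 0.5109]  S=[0.8172 -0.0168; -0.0168 0.6160]  K=[0.5684 -0.0645; 0.0563 0.8296]  nu=[-5.2720, -3.7576]  x^+=[-0.6767, -2.9272]  P^+=[0.1974 0.0212; 0.0212 0.0859]
step 3: x^-=[-0.6112, -3.4159]  P^-=[0.4164 -0.0047; -0.0047 0.4972]  S=[0.7672 -0.0228; -0.0228 0.6044]  K=[0.5404 -0.0701; 0.0508 0.8256]  nu=[0.2920, -0.0975]  x^+=[-0.4466, -3.4815]  P^+=[0.1877 0.0193; 0.0193 0.0852]
step 4: x^-=[-0.4189, -4.0520]  P^-=[0.4091 -0.0069; -0.0069 0.4962]  S=[0.7597 -0.0242; -0.0242 0.6037]  K=[0.5358 -0.0713; 0.0498 0.8252]  nu=[3.0315, 1.2117]  x^+=[1.1191, -2.9011]  P^+=[0.1861 0.0189; 0.0189 0.0851]

x_post = [1.1191, -2.9011]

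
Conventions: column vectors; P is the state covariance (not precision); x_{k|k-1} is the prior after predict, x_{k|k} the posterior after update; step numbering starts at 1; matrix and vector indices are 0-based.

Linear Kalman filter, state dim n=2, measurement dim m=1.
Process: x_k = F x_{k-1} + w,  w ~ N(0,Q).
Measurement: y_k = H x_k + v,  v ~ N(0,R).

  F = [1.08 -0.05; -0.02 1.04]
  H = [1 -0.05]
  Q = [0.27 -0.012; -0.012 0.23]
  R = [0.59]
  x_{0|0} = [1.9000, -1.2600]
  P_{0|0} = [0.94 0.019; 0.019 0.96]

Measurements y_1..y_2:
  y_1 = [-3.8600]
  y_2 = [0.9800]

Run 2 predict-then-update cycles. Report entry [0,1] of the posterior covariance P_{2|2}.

P_post[0,1] = 0.0190

step 1: x^-=[2.1150, -1.3484]  P^-=[1.3668 -0.0609; -0.0609 1.2679]  S=[1.9660]  K=[0.6967; -0.0632]  nu=[-6.0424]  x^+=[-2.0950, -0.9665]  P^+=[0.4124 0.0257; 0.0257 1.2601]
step 2: x^-=[-2.2143, -0.9633]  P^-=[0.7514 -0.0575; -0.0575 1.5920]  S=[1.3511]  K=[0.5582; -0.1015]  nu=[3.1461]  x^+=[-0.4580, -1.2826]  P^+=[0.3303 0.0190; 0.0190 1.5781]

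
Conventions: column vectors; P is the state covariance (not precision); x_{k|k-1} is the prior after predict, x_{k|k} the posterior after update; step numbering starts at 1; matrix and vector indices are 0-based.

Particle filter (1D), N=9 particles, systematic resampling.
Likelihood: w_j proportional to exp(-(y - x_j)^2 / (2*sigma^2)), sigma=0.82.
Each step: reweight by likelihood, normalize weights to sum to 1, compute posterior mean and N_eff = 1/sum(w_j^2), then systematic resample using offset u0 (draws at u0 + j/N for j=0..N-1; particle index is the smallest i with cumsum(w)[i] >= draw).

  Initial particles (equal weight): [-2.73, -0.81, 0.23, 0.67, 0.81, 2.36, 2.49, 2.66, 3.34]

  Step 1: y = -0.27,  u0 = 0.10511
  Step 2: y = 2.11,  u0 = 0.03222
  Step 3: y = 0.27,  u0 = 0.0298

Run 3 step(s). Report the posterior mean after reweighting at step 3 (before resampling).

step 1: w=[0.0043, 0.3101, 0.3199, 0.1997, 0.1618, 0.0022, 0.0013, 0.0007, 0.0000]  mean=0.0860  Neff=3.7799  idx=[1, 1, 2, 2, 2, 3, 3, 4, 4]
step 2: w=[0.0014, 0.0014, 0.0593, 0.0593, 0.0593, 0.1758, 0.1758, 0.2338, 0.2338]  mean=0.6529  Neff=5.5043  idx=[2, 4, 5, 6, 6, 7, 7, 8, 8]
step 3: w=[0.1267, 0.1267, 0.1126, 0.1126, 0.1126, 0.1021, 0.1021, 0.1021, 0.1021]  mean=0.6157  Neff=8.9344  idx=[0, 1, 1, 2, 3, 4, 6, 7, 8]

post_mean = 0.6157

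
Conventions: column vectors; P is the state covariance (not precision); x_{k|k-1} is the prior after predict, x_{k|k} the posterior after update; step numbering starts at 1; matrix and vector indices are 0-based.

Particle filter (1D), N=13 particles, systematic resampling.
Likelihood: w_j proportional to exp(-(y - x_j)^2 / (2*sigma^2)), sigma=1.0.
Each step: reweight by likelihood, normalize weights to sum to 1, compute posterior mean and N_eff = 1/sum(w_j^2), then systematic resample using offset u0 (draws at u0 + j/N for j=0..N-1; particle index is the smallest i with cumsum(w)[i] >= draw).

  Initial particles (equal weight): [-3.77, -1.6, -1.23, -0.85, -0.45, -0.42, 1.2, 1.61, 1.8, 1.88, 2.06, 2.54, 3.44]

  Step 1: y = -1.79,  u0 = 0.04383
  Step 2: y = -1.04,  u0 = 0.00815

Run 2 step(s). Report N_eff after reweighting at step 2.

N_eff = 12.9245

step 1: w=[0.0410, 0.2857, 0.2487, 0.1870, 0.1185, 0.1138, 0.0033, 0.0009, 0.0005, 0.0003, 0.0002, 0.0000, 0.0000]  mean=-1.1703  Neff=4.8272  idx=[1, 1, 1, 1, 2, 2, 2, 3, 3, 3, 4, 5, 5]
step 2: w=[0.0724, 0.0724, 0.0724, 0.0724, 0.0832, 0.0832, 0.0832, 0.0832, 0.0832, 0.0832, 0.0712, 0.0699, 0.0699]  mean=-1.0736  Neff=12.9245  idx=[0, 1, 2, 3, 4, 5, 6, 7, 8, 8, 9, 10, 12]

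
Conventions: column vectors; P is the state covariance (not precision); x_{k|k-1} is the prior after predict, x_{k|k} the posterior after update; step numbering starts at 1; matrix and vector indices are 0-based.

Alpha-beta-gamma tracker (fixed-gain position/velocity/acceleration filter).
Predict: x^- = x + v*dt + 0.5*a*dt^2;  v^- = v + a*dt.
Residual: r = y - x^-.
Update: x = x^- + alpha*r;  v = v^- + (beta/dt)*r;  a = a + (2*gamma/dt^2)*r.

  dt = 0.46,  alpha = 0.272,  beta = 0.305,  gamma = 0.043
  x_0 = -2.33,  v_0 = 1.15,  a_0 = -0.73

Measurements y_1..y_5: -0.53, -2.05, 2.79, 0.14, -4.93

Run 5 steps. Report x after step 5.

step 1: x_pred=-1.8782  r=1.3482  x^+=-1.5115  v^+=1.7081  a^+=-0.1820
step 2: x_pred=-0.7450  r=-1.3050  x^+=-1.1000  v^+=0.7591  a^+=-0.7124
step 3: x_pred=-0.8261  r=3.6161  x^+=0.1574  v^+=2.8291  a^+=0.7573
step 4: x_pred=1.5390  r=-1.3990  x^+=1.1584  v^+=2.2499  a^+=0.1887
step 5: x_pred=2.2133  r=-7.1433  x^+=0.2704  v^+=-2.3997  a^+=-2.7145

x_post = 0.2704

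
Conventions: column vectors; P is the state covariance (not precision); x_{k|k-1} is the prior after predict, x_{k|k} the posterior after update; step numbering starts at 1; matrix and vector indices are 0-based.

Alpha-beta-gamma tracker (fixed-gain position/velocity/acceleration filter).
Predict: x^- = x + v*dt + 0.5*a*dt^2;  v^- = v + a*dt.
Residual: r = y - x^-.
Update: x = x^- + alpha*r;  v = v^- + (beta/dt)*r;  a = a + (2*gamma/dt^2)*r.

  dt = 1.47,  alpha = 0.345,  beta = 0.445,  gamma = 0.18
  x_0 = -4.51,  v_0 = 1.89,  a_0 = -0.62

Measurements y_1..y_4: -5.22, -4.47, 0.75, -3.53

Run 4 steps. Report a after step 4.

a_post = 0.6166

step 1: x_pred=-2.4016  r=-2.8184  x^+=-3.3739  v^+=0.1254  a^+=-1.0895
step 2: x_pred=-4.3668  r=-0.1032  x^+=-4.4024  v^+=-1.5075  a^+=-1.1067
step 3: x_pred=-7.8141  r=8.5641  x^+=-4.8595  v^+=-0.5418  a^+=0.3200
step 4: x_pred=-5.3102  r=1.7802  x^+=-4.6960  v^+=0.4675  a^+=0.6166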